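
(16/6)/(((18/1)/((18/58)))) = 4/87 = 0.05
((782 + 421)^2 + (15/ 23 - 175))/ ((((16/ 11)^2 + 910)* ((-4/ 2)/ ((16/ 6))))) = -8054194874/ 3807627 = -2115.28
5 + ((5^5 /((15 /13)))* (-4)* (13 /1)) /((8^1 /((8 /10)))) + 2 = -42229 /3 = -14076.33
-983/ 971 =-1.01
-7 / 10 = -0.70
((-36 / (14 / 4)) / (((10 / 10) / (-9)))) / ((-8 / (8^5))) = -2654208 / 7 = -379172.57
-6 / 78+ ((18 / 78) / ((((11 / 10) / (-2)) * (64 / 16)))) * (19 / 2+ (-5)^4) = -19057 / 286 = -66.63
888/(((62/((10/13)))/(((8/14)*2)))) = 35520/2821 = 12.59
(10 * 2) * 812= 16240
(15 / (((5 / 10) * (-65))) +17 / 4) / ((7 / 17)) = 3349 / 364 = 9.20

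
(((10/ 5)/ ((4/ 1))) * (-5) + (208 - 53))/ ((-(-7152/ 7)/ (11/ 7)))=3355/ 14304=0.23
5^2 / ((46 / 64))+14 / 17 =13922 / 391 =35.61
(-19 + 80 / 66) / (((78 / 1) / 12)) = -1174 / 429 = -2.74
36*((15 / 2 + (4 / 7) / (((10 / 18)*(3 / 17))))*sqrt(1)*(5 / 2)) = 8397 / 7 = 1199.57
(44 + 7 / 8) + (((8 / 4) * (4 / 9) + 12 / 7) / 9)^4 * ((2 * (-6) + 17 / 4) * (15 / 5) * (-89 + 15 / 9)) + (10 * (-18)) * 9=-1290627761510617 / 826841416968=-1560.91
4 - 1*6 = -2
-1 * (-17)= 17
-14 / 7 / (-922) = 1 / 461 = 0.00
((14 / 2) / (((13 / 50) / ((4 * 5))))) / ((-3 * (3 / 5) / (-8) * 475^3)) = 448 / 20062575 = 0.00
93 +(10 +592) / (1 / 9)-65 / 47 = 5509.62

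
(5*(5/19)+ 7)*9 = 1422/19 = 74.84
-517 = -517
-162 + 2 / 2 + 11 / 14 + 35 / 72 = -80503 / 504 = -159.73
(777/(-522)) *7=-1813/174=-10.42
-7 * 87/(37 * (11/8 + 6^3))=-0.08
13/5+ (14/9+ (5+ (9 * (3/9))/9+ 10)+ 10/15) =907/45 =20.16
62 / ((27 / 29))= 1798 / 27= 66.59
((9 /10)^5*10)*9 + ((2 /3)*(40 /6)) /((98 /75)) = 83121827 /1470000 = 56.55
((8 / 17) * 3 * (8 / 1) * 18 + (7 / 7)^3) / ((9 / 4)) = 13892 / 153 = 90.80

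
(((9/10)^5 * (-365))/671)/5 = -4310577/67100000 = -0.06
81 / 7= 11.57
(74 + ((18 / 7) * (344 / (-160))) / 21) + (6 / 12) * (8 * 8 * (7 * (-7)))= -732189 / 490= -1494.26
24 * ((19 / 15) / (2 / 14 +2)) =1064 / 75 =14.19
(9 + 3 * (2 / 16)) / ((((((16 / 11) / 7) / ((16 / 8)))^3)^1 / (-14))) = -239679825 / 2048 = -117031.16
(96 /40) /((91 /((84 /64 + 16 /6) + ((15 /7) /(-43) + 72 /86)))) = 68867 /547820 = 0.13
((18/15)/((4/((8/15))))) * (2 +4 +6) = 1.92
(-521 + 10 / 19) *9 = -89001 / 19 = -4684.26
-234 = -234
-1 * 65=-65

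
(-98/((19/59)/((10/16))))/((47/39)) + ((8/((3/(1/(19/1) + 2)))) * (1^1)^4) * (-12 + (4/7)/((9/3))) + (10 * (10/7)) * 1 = -15615941/75012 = -208.18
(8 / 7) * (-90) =-720 / 7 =-102.86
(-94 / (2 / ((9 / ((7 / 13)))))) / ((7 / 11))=-60489 / 49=-1234.47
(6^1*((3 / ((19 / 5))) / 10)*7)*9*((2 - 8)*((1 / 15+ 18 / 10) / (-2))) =15876 / 95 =167.12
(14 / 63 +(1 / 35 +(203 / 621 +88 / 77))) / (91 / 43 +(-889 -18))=-804014 / 422854425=-0.00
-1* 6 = -6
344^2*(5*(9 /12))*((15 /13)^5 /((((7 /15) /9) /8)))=363938670000000 /2599051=140027521.58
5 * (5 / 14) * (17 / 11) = 2.76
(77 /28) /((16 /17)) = 187 /64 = 2.92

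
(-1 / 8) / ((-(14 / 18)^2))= 0.21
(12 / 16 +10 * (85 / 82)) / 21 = 1823 / 3444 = 0.53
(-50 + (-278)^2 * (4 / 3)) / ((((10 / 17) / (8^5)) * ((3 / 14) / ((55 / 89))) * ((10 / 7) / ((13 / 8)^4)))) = 323452036099192 / 4005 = 80762056454.23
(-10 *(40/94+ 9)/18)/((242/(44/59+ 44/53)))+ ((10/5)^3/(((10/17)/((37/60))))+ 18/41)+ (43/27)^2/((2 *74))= 1574870094647639/178785187148700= 8.81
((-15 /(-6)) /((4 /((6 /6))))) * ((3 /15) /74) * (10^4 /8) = 625 /296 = 2.11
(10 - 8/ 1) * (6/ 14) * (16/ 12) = 8/ 7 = 1.14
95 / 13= 7.31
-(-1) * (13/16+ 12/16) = 25/16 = 1.56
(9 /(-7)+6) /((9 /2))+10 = 232 /21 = 11.05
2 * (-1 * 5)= -10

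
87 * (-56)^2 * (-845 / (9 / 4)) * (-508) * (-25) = -3903862144000 / 3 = -1301287381333.33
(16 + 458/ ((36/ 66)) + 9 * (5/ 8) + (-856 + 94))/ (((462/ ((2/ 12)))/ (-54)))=-2383/ 1232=-1.93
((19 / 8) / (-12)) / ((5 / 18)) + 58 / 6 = 2149 / 240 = 8.95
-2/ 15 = -0.13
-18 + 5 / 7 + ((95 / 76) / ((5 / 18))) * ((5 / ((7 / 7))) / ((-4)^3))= -15803 / 896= -17.64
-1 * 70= -70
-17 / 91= -0.19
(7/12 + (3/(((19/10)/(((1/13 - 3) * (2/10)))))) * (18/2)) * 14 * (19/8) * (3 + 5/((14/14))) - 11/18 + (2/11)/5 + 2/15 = -13224703/6435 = -2055.12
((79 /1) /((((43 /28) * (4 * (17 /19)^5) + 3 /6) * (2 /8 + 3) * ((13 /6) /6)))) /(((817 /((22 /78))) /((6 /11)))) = 41510887488 /13173073556045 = 0.00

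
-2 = -2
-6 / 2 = -3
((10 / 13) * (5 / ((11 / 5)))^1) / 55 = 50 / 1573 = 0.03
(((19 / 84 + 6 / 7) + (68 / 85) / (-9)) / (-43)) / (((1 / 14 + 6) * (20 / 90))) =-1253 / 73100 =-0.02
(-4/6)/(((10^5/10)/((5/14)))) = -1/42000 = -0.00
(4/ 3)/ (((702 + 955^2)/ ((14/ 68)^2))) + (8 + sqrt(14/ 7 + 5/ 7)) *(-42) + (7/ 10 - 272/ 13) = -36645900509111/ 102873460170 - 6 *sqrt(133) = -425.42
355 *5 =1775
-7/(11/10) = -70/11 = -6.36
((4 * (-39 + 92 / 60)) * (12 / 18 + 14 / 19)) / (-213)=35968 / 36423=0.99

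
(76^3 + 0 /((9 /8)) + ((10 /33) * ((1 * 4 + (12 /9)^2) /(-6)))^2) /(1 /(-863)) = -300750989492528 /793881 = -378836361.49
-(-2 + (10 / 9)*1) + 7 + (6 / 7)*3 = 659 / 63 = 10.46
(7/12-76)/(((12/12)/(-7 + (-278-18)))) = 91405/4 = 22851.25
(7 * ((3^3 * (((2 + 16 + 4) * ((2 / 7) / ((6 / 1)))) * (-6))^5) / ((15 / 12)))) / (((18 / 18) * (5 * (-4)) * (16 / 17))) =78817.73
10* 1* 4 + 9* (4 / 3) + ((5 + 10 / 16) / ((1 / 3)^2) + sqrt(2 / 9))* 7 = 7* sqrt(2) / 3 + 3251 / 8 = 409.67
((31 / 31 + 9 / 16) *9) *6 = 675 / 8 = 84.38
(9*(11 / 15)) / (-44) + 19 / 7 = 359 / 140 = 2.56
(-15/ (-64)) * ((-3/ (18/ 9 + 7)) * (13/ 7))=-65/ 448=-0.15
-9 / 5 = -1.80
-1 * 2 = -2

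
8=8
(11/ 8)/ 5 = 0.28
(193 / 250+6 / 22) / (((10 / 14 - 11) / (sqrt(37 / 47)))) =-20111 * sqrt(1739) / 9306000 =-0.09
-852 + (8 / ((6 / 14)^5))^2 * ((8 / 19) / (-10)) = -77093089804 / 5609655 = -13742.93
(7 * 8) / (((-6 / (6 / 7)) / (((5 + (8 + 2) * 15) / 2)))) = -620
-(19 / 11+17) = -206 / 11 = -18.73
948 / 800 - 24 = -4563 / 200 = -22.82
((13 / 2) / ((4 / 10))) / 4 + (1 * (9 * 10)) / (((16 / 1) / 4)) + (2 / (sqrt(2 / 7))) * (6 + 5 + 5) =425 / 16 + 16 * sqrt(14) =86.43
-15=-15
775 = 775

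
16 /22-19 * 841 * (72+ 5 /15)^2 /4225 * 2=-16553268682 /418275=-39575.09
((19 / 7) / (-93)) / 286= -19 / 186186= -0.00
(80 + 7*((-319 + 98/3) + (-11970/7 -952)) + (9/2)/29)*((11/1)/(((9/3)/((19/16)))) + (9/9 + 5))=-1777830131/8352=-212862.80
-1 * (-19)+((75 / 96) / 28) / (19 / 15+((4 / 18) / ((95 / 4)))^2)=15782993321 / 829721984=19.02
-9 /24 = -3 /8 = -0.38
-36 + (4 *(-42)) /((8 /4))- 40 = -160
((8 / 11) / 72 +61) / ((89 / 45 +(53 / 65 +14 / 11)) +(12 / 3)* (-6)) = -98150 / 32069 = -3.06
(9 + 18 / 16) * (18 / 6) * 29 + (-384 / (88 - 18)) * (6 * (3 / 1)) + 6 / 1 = 788.13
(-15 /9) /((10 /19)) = -19 /6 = -3.17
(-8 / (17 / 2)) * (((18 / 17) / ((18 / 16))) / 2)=-128 / 289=-0.44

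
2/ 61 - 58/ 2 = -1767/ 61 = -28.97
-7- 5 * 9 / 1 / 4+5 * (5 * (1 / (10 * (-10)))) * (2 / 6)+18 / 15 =-257 / 15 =-17.13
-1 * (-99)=99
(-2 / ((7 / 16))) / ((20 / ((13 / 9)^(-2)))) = -648 / 5915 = -0.11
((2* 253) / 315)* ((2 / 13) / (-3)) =-0.08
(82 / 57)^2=6724 / 3249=2.07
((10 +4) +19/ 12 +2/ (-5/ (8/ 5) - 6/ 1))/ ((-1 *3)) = -13459/ 2628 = -5.12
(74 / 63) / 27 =74 / 1701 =0.04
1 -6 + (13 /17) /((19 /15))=-1420 /323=-4.40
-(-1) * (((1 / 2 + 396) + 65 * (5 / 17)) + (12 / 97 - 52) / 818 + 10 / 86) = 24109690027 / 58001926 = 415.67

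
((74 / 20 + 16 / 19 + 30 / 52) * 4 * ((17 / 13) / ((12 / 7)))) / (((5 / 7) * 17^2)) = 309778 / 4094025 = 0.08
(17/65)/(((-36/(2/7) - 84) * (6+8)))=-17/191100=-0.00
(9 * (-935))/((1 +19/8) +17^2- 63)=-13464/367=-36.69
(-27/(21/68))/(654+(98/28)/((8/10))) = -4896/36869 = -0.13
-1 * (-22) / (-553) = -22 / 553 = -0.04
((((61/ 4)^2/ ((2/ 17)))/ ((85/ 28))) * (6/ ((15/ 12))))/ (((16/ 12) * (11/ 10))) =2131.12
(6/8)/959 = 3/3836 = 0.00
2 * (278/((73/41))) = 22796/73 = 312.27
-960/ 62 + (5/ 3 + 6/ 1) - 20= -2587/ 93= -27.82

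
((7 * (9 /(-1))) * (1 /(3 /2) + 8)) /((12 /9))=-819 /2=-409.50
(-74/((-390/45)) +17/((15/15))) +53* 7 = 5155/13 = 396.54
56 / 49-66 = -454 / 7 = -64.86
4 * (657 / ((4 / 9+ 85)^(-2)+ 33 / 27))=3496717593 / 1626425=2149.94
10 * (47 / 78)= 235 / 39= 6.03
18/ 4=9/ 2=4.50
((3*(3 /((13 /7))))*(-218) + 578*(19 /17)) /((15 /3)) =-5336 /65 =-82.09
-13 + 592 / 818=-5021 / 409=-12.28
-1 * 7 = -7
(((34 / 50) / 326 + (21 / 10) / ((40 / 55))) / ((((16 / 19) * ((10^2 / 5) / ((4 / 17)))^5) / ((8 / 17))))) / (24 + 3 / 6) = 3579619 / 240983454503750000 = 0.00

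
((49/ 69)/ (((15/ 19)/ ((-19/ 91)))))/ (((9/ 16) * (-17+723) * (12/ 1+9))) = -0.00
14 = 14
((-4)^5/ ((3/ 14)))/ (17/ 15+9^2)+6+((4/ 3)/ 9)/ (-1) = -15542/ 297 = -52.33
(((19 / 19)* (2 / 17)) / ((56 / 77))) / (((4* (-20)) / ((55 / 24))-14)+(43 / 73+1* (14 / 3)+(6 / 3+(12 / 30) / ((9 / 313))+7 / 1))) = -397485 / 50967496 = -0.01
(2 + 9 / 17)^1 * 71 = 3053 / 17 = 179.59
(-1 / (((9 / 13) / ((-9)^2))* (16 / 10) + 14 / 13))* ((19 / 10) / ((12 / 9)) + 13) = -13.23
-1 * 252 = -252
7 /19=0.37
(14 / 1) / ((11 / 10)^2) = 1400 / 121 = 11.57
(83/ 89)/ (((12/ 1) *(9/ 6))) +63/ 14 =3646/ 801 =4.55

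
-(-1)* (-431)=-431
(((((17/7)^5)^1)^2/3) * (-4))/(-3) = 8063975601796/2542277241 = 3171.95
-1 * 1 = -1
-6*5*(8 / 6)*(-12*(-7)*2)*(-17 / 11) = 114240 / 11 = 10385.45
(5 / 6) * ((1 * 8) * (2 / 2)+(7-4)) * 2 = 55 / 3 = 18.33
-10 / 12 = -0.83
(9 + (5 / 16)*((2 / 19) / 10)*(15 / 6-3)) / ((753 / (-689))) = -3769519 / 457824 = -8.23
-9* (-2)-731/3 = -677/3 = -225.67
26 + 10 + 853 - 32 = 857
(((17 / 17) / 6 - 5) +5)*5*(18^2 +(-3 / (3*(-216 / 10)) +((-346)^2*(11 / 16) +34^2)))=22621895 / 324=69820.66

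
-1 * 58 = -58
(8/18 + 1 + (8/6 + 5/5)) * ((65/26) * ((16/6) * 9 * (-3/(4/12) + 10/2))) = -2720/3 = -906.67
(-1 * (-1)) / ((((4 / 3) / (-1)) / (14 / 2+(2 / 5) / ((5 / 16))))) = -621 / 100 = -6.21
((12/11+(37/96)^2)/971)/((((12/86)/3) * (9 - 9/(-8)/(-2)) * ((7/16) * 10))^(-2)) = 311693011875/82834018533376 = 0.00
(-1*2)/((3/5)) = -10/3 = -3.33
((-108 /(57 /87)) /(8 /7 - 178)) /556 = 5481 /3269558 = 0.00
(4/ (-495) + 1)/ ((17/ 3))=491/ 2805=0.18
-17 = -17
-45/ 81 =-5/ 9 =-0.56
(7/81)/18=0.00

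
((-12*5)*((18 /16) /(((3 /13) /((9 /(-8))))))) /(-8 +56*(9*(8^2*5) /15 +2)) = 5265 /173696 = 0.03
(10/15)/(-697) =-2/2091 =-0.00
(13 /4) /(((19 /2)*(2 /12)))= 39 /19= 2.05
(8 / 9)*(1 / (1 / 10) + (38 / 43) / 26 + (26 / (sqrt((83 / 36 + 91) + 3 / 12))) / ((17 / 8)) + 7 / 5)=11.29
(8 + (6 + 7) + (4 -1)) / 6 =4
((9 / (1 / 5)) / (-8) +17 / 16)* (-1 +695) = -25331 / 8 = -3166.38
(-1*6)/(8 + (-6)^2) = -3/22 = -0.14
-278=-278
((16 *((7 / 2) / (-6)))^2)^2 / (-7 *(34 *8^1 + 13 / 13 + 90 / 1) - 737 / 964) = -592528384 / 198471141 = -2.99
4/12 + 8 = 25/3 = 8.33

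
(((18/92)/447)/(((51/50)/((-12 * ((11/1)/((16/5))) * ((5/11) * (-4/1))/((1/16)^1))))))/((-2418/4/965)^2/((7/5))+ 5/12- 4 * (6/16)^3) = 15018796800000/14175280486999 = 1.06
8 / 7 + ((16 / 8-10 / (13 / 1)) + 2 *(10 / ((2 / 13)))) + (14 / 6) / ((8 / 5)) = 292289 / 2184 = 133.83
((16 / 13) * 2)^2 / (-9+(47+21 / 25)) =25600 / 164099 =0.16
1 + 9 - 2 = 8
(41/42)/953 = 41/40026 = 0.00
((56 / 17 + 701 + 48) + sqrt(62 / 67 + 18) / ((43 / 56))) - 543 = 112*sqrt(21239) / 2881 + 3558 / 17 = 214.96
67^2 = 4489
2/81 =0.02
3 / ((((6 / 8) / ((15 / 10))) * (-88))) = -3 / 44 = -0.07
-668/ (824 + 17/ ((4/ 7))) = -2672/ 3415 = -0.78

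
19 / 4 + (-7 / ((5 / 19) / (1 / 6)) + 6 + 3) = 559 / 60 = 9.32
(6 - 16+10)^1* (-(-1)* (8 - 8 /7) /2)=0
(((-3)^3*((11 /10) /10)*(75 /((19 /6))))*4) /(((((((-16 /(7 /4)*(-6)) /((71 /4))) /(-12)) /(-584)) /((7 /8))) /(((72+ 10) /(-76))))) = 27833005431 /46208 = 602341.70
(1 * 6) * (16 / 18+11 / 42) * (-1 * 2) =-13.81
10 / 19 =0.53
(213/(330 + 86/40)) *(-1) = -4260/6643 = -0.64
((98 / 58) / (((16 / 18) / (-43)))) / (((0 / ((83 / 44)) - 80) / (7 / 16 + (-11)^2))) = 1270521 / 10240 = 124.07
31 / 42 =0.74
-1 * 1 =-1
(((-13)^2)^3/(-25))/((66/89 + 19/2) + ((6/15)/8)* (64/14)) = -6014204014/326145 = -18440.28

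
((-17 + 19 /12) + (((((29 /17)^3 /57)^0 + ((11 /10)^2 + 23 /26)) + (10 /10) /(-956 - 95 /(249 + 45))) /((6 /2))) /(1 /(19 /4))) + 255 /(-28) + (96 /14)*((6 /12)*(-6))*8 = -5655322602019 /30702562800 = -184.20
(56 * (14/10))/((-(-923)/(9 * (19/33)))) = 0.44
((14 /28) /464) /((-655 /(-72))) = 9 /75980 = 0.00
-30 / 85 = -6 / 17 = -0.35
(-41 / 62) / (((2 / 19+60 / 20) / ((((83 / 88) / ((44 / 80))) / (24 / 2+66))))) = -323285 / 69048408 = -0.00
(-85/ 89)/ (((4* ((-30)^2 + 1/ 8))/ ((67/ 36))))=-5695/ 11536002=-0.00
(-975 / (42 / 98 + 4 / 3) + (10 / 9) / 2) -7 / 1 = -186421 / 333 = -559.82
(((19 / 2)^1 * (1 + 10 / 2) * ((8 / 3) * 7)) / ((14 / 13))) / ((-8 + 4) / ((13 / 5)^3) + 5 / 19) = 41242084 / 1485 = 27772.45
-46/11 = -4.18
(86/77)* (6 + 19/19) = 86/11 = 7.82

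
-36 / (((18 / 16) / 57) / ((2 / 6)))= -608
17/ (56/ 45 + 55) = 765/ 2531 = 0.30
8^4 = 4096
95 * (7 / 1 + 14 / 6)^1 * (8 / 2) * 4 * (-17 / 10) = -72352 / 3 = -24117.33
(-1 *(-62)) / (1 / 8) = 496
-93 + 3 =-90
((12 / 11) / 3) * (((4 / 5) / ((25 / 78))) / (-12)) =-104 / 1375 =-0.08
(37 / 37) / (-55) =-1 / 55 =-0.02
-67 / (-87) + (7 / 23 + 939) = 1881089 / 2001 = 940.07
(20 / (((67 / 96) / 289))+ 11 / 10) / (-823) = -5549537 / 551410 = -10.06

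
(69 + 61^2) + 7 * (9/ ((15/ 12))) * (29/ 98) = 133172/ 35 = 3804.91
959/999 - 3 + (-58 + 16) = -43996/999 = -44.04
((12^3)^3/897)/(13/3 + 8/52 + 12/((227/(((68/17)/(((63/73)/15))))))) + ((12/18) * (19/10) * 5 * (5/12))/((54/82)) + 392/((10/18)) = 7977346587521947/11308447260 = 705432.53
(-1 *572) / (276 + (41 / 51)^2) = -1487772 / 719557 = -2.07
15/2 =7.50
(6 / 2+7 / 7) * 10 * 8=320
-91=-91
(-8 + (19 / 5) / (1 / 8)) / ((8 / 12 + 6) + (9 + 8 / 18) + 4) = 1008 / 905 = 1.11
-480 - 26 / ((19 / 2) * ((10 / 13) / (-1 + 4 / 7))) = -318186 / 665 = -478.48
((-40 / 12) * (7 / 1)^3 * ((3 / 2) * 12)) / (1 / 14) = -288120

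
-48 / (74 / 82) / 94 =-984 / 1739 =-0.57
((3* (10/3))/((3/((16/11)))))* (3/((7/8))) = 1280/77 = 16.62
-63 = -63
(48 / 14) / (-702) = -0.00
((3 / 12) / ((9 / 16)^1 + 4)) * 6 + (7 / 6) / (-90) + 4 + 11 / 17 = 3325813 / 670140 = 4.96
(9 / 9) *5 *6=30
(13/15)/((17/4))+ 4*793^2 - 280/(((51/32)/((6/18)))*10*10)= 1924277648/765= 2515395.62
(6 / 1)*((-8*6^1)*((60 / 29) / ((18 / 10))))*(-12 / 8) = 14400 / 29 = 496.55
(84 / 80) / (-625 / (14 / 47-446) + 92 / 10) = 36659 / 370161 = 0.10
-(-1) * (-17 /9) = -17 /9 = -1.89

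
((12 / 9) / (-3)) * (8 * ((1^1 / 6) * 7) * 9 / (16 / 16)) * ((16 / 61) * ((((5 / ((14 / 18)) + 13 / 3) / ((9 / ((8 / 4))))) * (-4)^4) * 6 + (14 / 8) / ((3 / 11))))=-36034.02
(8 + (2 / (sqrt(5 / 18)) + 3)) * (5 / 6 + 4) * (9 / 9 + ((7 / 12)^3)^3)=150803884811 * sqrt(10) / 25798901760 + 1658842732921 / 30958682112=72.07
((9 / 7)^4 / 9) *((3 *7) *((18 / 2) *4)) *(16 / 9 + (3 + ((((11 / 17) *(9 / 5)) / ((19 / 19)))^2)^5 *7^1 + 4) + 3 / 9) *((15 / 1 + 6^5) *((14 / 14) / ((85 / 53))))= 539034541876151688482017098948 / 11714027058272998046875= 46016159.87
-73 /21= -3.48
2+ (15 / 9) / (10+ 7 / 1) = 107 / 51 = 2.10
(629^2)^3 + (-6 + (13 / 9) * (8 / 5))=61930398232359717.31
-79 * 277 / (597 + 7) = -21883 / 604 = -36.23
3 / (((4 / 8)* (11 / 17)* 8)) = 51 / 44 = 1.16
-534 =-534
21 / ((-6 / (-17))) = 119 / 2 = 59.50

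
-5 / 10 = -1 / 2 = -0.50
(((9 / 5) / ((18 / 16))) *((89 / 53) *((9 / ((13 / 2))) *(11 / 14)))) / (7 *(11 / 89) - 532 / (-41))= 85736904 / 405976025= 0.21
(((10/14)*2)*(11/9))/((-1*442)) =-55/13923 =-0.00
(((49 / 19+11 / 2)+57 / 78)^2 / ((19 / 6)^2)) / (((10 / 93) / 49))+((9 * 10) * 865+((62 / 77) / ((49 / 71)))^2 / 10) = 127569487402143056852 / 1567634176713605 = 81377.08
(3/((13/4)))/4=3/13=0.23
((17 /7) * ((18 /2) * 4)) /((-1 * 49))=-612 /343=-1.78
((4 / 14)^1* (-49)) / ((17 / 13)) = -182 / 17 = -10.71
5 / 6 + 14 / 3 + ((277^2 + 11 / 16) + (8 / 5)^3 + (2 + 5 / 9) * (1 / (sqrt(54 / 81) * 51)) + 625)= 23 * sqrt(6) / 918 + 154728567 / 2000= 77364.34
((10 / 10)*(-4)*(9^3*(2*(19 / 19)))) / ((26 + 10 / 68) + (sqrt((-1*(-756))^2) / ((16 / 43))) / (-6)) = 793152 / 42497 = 18.66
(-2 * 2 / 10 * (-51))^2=416.16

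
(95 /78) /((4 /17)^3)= 466735 /4992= 93.50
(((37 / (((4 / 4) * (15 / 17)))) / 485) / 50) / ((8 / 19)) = 11951 / 2910000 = 0.00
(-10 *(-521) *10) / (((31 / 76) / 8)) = 31676800 / 31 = 1021832.26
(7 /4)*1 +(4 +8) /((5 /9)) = 467 /20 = 23.35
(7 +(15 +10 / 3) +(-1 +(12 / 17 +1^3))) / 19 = 1328 / 969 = 1.37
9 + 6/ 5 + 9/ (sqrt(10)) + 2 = 9 * sqrt(10)/ 10 + 61/ 5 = 15.05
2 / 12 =1 / 6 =0.17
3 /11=0.27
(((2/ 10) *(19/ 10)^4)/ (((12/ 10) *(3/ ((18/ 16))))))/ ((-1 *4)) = -0.20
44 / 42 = 22 / 21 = 1.05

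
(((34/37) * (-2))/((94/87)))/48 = -493/13912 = -0.04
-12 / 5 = -2.40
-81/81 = -1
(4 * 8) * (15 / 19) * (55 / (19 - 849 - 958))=-2200 / 2831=-0.78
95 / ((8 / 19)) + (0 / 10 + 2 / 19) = 34311 / 152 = 225.73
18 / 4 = 9 / 2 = 4.50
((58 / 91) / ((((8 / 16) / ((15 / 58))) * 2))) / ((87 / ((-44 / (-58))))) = 110 / 76531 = 0.00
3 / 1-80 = -77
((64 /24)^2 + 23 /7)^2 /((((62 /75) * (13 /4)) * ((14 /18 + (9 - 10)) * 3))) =-10725625 /177723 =-60.35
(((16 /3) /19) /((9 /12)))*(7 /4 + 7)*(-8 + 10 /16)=-4130 /171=-24.15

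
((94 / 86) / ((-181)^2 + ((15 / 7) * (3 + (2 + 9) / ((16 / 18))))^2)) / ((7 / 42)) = 884352 / 4564128403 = 0.00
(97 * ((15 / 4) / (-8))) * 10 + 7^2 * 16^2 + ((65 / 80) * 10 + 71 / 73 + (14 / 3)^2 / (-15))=1907448377 / 157680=12096.96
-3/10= -0.30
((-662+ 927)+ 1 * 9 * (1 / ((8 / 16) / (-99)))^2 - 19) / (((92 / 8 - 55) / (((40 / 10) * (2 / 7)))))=-1883104 / 203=-9276.37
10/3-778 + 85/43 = -772.69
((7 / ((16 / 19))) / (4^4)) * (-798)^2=21173733 / 1024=20677.47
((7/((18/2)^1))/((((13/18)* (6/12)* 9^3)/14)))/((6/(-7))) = -1372/28431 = -0.05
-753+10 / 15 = -2257 / 3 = -752.33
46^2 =2116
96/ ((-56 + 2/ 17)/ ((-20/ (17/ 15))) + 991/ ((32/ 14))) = 4608/ 20963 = 0.22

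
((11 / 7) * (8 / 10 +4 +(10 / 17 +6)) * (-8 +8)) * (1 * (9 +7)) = 0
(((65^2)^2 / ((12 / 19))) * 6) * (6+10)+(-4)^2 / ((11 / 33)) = 2713295048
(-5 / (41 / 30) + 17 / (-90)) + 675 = 2476553 / 3690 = 671.15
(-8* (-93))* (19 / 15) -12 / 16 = 18833 / 20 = 941.65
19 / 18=1.06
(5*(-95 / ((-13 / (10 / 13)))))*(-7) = -33250 / 169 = -196.75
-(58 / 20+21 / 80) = -253 / 80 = -3.16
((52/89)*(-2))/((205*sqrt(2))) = -52*sqrt(2)/18245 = -0.00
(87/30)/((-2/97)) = -2813/20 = -140.65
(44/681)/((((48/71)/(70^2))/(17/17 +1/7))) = 1093400/2043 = 535.19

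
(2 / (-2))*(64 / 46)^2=-1024 / 529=-1.94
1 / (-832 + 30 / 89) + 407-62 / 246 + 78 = 4413238285 / 9104214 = 484.75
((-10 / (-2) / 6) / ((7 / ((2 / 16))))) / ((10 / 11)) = 11 / 672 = 0.02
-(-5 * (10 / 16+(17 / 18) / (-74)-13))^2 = -27226650025 / 7096896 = -3836.42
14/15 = 0.93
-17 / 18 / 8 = -17 / 144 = -0.12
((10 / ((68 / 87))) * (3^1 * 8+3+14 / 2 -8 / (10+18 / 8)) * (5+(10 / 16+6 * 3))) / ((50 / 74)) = 71007921 / 4760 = 14917.63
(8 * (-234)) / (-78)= 24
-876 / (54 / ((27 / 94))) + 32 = 1285 / 47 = 27.34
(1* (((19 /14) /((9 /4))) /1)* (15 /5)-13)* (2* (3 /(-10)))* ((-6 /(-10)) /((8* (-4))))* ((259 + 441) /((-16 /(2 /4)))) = 705 /256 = 2.75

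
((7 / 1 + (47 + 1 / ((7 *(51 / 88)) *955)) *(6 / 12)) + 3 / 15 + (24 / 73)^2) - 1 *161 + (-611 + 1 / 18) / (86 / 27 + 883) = -5689613967601742 / 43471593249105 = -130.88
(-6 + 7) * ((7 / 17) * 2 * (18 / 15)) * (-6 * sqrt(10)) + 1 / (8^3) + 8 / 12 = 1027 / 1536-504 * sqrt(10) / 85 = -18.08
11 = 11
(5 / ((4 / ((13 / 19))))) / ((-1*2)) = -65 / 152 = -0.43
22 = 22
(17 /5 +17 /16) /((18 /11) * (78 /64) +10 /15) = 11781 /7025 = 1.68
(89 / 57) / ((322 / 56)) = 356 / 1311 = 0.27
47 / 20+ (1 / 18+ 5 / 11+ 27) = 59123 / 1980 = 29.86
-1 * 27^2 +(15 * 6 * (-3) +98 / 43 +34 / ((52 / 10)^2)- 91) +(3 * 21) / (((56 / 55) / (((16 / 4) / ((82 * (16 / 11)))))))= -20677778417 / 19068608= -1084.39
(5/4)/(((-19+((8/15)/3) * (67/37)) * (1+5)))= -2775/248792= -0.01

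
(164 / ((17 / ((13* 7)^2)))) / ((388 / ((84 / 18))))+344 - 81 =6054355 / 4947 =1223.84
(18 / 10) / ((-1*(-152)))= 9 / 760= 0.01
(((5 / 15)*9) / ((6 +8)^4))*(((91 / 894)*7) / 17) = 0.00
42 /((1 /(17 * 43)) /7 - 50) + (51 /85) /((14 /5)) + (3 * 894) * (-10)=-32022807923 /1193962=-26820.63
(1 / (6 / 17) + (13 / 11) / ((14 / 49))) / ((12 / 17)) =1955 / 198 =9.87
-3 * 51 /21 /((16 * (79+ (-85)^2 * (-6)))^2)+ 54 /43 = 181186413744495 /144278070205696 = 1.26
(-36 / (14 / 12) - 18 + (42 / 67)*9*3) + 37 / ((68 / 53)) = -3.09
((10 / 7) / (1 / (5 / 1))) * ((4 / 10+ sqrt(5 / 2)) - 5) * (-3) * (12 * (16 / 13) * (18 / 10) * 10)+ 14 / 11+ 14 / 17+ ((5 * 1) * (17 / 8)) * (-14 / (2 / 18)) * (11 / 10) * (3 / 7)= 3481787983 / 136136 - 259200 * sqrt(10) / 91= 16568.53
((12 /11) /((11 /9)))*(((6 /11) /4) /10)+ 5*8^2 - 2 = 2116371 /6655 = 318.01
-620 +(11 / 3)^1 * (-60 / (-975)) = -120856 / 195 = -619.77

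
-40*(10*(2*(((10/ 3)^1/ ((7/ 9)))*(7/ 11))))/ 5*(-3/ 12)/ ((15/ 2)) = 160/ 11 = 14.55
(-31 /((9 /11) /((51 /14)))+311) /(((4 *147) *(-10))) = -1453 /49392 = -0.03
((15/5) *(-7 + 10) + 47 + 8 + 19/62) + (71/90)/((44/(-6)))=1313509/20460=64.20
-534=-534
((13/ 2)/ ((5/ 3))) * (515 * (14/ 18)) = 9373/ 6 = 1562.17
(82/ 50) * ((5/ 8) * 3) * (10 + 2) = 369/ 10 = 36.90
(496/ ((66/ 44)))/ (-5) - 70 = -2042/ 15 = -136.13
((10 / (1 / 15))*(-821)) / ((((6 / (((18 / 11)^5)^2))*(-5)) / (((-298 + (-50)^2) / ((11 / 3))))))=96822609178715781120 / 285311670611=339357338.49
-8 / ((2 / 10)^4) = -5000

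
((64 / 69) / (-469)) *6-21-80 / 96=-21.85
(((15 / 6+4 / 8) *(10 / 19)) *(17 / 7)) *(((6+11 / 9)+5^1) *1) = 46.87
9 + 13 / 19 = 184 / 19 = 9.68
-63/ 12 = -21/ 4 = -5.25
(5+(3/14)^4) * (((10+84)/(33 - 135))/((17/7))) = -9031567/4758096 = -1.90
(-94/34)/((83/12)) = -564/1411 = -0.40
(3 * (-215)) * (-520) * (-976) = -327350400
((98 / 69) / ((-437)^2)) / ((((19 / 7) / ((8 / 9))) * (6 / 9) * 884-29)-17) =686 / 161745968775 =0.00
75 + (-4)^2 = 91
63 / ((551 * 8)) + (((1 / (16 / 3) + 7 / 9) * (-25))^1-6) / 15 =-2373779 / 1190160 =-1.99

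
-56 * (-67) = 3752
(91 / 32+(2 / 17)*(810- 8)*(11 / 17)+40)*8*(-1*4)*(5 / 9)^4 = -600516875 / 1896129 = -316.71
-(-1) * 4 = 4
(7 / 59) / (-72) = -7 / 4248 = -0.00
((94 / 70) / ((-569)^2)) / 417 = 47 / 4725291795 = 0.00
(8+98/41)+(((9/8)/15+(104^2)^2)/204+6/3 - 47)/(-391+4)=-1471.30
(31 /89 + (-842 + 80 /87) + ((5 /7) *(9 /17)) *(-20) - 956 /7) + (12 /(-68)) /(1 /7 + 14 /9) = -97109836478 /98591619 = -984.97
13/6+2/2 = 19/6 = 3.17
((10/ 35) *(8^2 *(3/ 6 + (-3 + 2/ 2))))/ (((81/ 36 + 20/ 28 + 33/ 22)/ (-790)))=121344/ 25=4853.76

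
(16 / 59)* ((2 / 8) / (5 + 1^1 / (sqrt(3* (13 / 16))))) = 780 / 56581- 16* sqrt(39) / 56581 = 0.01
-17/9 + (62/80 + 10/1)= 3199/360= 8.89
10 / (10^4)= 0.00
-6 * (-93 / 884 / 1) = 279 / 442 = 0.63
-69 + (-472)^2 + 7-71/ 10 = 2227149/ 10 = 222714.90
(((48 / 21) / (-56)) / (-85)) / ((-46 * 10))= -1 / 957950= -0.00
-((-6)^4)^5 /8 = -457019805007872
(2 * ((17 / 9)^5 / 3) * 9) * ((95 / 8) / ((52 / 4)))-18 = 116463127 / 1023516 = 113.79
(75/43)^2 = 5625/1849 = 3.04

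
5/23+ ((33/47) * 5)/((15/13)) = 3524/1081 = 3.26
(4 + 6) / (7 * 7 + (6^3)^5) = 2 / 94036996925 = 0.00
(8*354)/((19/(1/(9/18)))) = 5664/19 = 298.11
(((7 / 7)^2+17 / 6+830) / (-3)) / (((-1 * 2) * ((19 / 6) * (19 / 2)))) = 5003 / 1083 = 4.62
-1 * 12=-12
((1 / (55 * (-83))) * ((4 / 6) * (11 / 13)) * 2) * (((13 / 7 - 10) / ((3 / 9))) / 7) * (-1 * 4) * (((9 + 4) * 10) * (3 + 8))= -20064 / 4067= -4.93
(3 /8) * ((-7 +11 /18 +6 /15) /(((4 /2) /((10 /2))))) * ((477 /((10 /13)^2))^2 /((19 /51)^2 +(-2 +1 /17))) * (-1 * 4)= -3036812860778697 /375040000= -8097303.92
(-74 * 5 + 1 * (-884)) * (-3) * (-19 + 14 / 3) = -53922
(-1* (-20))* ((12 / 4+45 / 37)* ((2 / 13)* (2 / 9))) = 320 / 111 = 2.88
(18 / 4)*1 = 9 / 2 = 4.50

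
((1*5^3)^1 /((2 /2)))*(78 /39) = 250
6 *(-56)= -336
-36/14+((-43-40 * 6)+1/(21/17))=-5980/21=-284.76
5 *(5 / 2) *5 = 125 / 2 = 62.50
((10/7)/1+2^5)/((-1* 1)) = -234/7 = -33.43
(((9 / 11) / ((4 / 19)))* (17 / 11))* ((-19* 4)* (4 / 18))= -12274 / 121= -101.44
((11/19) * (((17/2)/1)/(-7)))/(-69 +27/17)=3179/304836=0.01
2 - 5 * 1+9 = 6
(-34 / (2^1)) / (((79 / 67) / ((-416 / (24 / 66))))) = 1303016 / 79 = 16493.87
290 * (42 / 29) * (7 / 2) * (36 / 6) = 8820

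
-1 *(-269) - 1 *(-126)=395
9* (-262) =-2358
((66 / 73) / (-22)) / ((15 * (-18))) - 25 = -164249 / 6570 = -25.00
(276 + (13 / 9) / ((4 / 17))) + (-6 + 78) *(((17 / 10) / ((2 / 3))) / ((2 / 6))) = 149929 / 180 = 832.94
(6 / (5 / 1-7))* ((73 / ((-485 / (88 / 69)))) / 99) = 584 / 100395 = 0.01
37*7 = 259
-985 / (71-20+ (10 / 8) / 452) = -1780880 / 92213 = -19.31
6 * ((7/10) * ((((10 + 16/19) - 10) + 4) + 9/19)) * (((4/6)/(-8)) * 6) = -2121/190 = -11.16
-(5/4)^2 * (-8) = 25/2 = 12.50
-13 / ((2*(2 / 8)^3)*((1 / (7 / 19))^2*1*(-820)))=5096 / 74005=0.07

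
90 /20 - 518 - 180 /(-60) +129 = -763 /2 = -381.50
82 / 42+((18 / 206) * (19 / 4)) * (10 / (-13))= 91843 / 56238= 1.63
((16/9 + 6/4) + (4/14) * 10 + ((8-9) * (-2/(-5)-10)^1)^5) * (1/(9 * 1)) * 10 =32107715593/354375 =90603.78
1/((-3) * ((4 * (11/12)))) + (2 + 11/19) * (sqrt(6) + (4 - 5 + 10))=49 * sqrt(6)/19 + 4832/209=29.44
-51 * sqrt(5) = -114.04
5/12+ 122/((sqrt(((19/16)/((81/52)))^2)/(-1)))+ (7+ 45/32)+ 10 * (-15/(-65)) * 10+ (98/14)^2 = -1876391/23712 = -79.13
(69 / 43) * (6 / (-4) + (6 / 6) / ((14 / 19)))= -69 / 301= -0.23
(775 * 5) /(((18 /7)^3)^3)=156370227125 /198359290368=0.79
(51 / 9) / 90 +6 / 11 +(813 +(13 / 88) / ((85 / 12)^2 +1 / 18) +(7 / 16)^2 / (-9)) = 745708820281 / 916565760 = 813.59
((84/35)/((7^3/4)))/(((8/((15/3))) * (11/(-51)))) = -306/3773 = -0.08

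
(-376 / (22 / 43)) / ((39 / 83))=-1564.04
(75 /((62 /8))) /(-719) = -300 /22289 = -0.01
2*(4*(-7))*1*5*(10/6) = -1400/3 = -466.67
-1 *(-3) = 3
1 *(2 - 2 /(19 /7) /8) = 145 /76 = 1.91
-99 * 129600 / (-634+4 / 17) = 109058400 / 5387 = 20244.74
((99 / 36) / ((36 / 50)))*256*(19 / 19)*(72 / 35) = 2011.43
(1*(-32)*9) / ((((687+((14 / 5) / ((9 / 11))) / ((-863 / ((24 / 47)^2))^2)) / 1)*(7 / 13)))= -22677627265419360 / 29128394649838799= -0.78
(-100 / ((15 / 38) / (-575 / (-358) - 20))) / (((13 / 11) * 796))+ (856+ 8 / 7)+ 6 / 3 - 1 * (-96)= 3112162503 / 3241511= 960.10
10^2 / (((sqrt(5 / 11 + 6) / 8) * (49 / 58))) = 46400 * sqrt(781) / 3479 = 372.73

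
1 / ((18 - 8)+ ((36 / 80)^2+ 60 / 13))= 5200 / 77053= 0.07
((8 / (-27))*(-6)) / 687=16 / 6183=0.00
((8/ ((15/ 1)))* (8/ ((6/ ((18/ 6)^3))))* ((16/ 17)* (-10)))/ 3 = -60.24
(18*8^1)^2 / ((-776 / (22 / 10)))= -28512 / 485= -58.79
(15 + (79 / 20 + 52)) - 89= -361 / 20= -18.05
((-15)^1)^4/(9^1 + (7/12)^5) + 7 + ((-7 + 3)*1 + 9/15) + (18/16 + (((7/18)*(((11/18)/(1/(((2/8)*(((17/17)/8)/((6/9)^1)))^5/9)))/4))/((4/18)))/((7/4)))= 108300014087721460359/19381426470256640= 5587.82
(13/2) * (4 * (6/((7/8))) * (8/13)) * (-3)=-2304/7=-329.14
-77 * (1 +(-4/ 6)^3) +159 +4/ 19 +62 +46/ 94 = 4038947/ 24111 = 167.51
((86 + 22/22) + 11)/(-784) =-1/8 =-0.12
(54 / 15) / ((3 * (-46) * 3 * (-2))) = 1 / 230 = 0.00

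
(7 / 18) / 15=7 / 270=0.03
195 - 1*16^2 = -61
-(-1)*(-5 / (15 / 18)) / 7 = -6 / 7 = -0.86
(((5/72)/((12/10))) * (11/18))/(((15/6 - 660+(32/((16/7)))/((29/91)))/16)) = -7975/8647641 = -0.00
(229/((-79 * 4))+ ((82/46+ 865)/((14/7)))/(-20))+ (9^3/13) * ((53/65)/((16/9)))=81697329/24565840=3.33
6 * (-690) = -4140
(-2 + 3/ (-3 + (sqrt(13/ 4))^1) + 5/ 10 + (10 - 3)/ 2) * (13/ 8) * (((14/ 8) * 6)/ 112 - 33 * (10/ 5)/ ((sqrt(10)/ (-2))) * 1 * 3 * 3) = -11583 * sqrt(130)/ 230 - 117 * sqrt(13)/ 2944 + 195/ 2944 + 3861 * sqrt(10)/ 46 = -308.85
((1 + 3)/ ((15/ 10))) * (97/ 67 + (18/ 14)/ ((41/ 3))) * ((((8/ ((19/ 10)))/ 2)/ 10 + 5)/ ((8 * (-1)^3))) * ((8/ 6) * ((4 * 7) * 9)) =-899.78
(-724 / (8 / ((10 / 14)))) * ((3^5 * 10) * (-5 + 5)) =0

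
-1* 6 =-6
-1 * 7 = -7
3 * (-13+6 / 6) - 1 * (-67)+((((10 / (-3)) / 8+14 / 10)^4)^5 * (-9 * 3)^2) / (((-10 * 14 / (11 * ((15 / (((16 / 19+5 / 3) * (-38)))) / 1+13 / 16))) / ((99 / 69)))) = -836571819829999157028241068183558545689 / 111968389429198848000000000000000000000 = -7.47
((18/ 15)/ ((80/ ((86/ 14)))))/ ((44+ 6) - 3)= 129/ 65800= 0.00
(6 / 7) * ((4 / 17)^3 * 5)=1920 / 34391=0.06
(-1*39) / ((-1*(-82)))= -39 / 82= -0.48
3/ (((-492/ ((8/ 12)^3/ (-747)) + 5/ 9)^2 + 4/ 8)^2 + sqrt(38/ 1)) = 4118948857818457941445453463159952/ 3250153331110707170924959118814261369346714301861001543787-33059881728 * sqrt(38)/ 61752913291103436247574223257470966017587571735359029331953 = 0.00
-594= -594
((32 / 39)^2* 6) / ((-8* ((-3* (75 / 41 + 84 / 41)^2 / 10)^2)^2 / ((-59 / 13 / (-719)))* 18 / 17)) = -0.00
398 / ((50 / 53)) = 10547 / 25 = 421.88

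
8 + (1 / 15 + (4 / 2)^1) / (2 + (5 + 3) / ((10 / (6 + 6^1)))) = 1423 / 174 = 8.18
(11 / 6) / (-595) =-11 / 3570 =-0.00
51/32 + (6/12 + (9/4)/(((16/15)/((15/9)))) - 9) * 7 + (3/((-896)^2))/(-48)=-427700225/12845056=-33.30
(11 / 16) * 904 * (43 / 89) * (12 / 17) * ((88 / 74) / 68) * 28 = 98773752 / 951677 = 103.79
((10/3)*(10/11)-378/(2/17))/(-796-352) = 105929/37884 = 2.80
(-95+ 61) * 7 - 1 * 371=-609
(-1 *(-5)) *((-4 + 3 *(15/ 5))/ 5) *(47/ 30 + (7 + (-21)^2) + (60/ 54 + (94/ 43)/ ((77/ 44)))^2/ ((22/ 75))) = 2342.79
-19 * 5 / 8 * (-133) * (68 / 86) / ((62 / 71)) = 15250445 / 10664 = 1430.09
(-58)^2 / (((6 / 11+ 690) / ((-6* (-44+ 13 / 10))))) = 1248.08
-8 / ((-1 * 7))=8 / 7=1.14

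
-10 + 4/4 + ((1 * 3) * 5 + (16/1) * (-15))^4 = 2562890616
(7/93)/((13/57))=133/403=0.33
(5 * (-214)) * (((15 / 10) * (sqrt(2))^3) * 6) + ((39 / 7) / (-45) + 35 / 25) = 134 / 105 - 19260 * sqrt(2) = -27236.48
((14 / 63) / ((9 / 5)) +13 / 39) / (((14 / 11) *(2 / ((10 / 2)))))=2035 / 2268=0.90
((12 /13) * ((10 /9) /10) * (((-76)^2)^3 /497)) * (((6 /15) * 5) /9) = 1541599428608 /174447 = 8837064.72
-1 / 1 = -1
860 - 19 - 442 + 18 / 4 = 807 / 2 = 403.50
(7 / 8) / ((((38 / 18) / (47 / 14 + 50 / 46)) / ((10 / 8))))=64395 / 27968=2.30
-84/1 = -84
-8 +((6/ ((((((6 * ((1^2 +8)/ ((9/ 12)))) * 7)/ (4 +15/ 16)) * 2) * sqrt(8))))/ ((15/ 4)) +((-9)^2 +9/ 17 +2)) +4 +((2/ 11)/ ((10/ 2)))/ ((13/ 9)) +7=79 * sqrt(2)/ 40320 +1052071/ 12155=86.56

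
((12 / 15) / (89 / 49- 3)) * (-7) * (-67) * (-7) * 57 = 18338838 / 145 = 126474.74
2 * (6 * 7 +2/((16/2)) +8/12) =515/6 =85.83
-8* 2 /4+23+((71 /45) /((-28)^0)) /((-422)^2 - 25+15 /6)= 304485307 /16025535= 19.00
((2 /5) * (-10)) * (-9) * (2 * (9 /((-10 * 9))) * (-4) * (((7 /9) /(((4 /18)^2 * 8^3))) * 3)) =1701 /640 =2.66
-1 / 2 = -0.50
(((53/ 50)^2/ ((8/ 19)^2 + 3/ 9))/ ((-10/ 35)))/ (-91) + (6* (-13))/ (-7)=403572147/ 35945000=11.23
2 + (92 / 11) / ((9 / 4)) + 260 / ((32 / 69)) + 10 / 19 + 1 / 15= 42656201 / 75240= 566.94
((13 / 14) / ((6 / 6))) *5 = 65 / 14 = 4.64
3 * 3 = 9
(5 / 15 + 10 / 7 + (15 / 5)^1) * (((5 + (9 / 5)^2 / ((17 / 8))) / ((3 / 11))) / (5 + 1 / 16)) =1952192 / 86751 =22.50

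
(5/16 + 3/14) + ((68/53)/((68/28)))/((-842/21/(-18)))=1909171/2499056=0.76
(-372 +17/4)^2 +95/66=71407513/528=135241.50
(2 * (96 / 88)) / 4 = 6 / 11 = 0.55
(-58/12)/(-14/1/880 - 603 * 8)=6380/6367701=0.00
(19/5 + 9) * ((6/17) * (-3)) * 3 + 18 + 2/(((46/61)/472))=2403022/1955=1229.17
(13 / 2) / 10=13 / 20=0.65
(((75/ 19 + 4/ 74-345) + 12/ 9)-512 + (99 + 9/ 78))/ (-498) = 41265319/ 27307332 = 1.51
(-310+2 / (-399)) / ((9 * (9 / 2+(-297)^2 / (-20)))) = 2473840 / 316435329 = 0.01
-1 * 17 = -17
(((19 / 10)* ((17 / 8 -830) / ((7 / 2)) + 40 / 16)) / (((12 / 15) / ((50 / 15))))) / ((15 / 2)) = -124507 / 504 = -247.04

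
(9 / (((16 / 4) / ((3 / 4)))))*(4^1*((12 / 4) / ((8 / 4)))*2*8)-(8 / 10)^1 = 806 / 5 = 161.20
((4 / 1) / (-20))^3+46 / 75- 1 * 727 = -726.39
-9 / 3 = -3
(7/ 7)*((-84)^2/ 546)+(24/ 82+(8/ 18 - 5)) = 8.66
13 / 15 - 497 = -7442 / 15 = -496.13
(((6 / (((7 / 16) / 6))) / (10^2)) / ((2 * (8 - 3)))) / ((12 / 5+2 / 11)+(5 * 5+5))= 99 / 39200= 0.00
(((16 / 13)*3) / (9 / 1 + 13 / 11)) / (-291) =-11 / 8827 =-0.00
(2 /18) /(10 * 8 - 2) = 1 /702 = 0.00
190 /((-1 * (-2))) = 95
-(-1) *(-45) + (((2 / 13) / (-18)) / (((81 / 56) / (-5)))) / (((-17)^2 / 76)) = -123227105 / 2738853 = -44.99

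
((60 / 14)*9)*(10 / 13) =2700 / 91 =29.67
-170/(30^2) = -17/90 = -0.19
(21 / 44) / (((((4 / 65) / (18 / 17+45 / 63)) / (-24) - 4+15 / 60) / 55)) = -4320225 / 617413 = -7.00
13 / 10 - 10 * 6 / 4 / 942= 1.28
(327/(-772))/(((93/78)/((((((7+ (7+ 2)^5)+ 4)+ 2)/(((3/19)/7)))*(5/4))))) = -27827208955/23932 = -1162761.53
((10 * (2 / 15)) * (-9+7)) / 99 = -8 / 297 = -0.03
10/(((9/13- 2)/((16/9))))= -2080/153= -13.59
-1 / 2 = -0.50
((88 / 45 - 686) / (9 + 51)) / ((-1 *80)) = 0.14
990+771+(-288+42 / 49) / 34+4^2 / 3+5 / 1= 629351 / 357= 1762.89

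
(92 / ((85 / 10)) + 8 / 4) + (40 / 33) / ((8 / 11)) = 739 / 51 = 14.49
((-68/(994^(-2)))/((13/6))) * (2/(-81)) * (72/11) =2149966336/429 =5011576.54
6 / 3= 2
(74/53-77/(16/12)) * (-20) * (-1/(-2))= 59735/106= 563.54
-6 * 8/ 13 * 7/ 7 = -48/ 13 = -3.69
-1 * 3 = -3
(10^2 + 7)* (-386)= -41302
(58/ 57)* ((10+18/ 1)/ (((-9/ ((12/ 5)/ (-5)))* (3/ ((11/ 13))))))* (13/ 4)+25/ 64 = 1.78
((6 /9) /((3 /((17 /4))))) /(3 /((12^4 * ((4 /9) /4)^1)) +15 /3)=2176 /11523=0.19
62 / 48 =31 / 24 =1.29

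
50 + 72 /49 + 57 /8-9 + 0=19441 /392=49.59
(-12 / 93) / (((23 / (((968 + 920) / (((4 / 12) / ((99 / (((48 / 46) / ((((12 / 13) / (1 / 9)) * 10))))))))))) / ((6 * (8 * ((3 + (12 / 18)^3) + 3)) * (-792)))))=24159198412800 / 403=59948383158.31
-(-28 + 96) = -68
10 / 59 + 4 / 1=246 / 59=4.17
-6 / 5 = -1.20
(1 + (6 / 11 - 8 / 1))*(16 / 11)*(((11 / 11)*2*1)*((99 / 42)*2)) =-6816 / 77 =-88.52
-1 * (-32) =32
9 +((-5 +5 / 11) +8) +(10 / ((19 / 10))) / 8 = 5481 / 418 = 13.11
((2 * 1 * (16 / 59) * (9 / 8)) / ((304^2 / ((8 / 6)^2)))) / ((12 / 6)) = 1 / 170392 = 0.00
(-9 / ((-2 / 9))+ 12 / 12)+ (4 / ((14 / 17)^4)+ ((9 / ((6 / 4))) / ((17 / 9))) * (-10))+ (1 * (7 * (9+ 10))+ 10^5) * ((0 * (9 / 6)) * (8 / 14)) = 3009319 / 163268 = 18.43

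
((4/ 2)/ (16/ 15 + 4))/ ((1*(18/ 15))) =25/ 76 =0.33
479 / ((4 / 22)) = 5269 / 2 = 2634.50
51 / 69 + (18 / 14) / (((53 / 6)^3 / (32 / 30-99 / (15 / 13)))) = 69638831 / 119845985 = 0.58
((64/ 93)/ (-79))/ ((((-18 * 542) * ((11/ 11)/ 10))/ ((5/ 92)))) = 200/ 412144659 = 0.00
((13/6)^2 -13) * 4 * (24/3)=-2392/9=-265.78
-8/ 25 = -0.32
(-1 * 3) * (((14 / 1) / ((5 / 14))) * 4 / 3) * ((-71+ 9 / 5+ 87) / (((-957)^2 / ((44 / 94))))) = -139552 / 97829325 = -0.00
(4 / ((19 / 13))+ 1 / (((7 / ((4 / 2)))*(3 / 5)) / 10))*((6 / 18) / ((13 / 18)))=5984 / 1729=3.46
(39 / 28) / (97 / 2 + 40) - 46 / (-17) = 38217 / 14042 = 2.72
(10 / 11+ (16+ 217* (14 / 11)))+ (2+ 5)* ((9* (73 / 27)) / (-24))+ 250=424507 / 792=535.99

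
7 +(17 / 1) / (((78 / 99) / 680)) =190831 / 13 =14679.31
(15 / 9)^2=25 / 9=2.78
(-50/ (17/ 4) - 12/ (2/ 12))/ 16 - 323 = -5580/ 17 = -328.24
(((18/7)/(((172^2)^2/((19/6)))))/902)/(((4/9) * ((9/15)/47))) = 40185/22104380942336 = 0.00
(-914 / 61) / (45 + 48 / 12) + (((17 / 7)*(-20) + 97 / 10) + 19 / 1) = -603097 / 29890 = -20.18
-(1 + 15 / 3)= -6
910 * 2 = 1820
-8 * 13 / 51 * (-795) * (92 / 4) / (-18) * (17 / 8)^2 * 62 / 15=-8351369 / 216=-38663.75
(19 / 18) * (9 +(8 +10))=57 / 2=28.50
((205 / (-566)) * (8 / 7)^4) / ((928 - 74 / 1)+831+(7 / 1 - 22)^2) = -41984 / 129781253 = -0.00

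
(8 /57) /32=1 /228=0.00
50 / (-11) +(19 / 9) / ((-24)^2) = -258991 / 57024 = -4.54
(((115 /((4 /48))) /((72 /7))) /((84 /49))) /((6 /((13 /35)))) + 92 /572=309235 /61776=5.01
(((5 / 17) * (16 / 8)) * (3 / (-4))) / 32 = -15 / 1088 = -0.01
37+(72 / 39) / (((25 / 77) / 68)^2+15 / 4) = 50109338989 / 1336523305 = 37.49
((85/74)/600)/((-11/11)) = -17/8880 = -0.00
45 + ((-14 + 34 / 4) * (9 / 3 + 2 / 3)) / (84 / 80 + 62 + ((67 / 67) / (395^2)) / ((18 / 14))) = 15823276635 / 354145573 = 44.68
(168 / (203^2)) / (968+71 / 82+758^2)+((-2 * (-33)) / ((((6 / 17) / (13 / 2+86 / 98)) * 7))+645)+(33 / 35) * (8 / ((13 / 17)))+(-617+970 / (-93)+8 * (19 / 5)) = 8391385655975061491 / 32917769045018130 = 254.92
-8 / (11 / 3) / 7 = -24 / 77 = -0.31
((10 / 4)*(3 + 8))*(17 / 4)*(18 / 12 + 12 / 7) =42075 / 112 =375.67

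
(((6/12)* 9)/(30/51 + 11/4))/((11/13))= 3978/2497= 1.59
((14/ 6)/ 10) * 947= 6629/ 30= 220.97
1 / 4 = 0.25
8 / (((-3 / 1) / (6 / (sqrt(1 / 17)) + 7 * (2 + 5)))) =-392 / 3 - 16 * sqrt(17) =-196.64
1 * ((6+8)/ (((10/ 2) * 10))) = 0.28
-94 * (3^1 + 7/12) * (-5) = 10105/6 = 1684.17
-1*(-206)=206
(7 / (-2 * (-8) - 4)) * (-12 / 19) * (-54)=378 / 19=19.89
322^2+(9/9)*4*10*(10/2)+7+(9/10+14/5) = 1038947/10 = 103894.70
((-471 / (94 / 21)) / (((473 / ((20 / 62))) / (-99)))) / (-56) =-63585 / 501208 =-0.13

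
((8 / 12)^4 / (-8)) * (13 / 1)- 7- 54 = -4967 / 81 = -61.32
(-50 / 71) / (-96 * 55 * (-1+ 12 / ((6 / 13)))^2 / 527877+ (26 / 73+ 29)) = -642250350 / 21071389727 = -0.03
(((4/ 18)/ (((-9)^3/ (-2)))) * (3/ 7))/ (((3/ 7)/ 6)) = 8/ 2187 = 0.00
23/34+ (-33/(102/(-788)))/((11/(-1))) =-45/2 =-22.50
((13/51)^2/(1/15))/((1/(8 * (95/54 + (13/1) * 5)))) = 12184900/23409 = 520.52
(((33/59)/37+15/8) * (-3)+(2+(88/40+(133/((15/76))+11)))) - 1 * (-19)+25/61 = 11230533079/15979560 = 702.81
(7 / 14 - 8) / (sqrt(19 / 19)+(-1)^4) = -15 / 4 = -3.75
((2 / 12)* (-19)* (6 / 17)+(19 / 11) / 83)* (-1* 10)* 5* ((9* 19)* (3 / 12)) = 36388800 / 15521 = 2344.49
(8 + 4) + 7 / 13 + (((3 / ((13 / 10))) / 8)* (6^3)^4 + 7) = 627918001.08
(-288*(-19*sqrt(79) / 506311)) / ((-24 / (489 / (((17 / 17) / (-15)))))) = 1672380*sqrt(79) / 506311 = 29.36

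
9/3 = 3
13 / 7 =1.86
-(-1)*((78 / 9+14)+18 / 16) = 571 / 24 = 23.79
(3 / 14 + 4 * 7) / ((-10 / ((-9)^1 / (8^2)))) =711 / 1792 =0.40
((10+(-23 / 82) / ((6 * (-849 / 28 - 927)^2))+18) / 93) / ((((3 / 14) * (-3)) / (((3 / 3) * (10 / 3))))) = -69287165740576 / 44382671809065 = -1.56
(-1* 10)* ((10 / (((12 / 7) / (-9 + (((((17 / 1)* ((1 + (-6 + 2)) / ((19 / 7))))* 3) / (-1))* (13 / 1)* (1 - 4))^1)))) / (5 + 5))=244650 / 19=12876.32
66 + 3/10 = 66.30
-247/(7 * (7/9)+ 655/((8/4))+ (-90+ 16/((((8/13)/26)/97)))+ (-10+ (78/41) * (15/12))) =-91143/24282902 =-0.00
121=121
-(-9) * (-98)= -882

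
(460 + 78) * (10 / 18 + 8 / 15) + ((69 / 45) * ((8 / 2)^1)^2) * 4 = 30778 / 45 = 683.96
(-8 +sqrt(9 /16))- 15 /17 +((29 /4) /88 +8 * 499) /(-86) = -28073725 /514624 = -54.55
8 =8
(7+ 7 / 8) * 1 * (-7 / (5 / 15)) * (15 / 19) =-19845 / 152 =-130.56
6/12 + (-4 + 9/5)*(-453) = 9971/10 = 997.10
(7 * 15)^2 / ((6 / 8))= 14700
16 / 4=4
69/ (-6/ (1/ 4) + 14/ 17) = -1173/ 394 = -2.98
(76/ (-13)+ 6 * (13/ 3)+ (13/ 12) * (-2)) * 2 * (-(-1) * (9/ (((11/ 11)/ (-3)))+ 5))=-791.44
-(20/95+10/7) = -218/133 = -1.64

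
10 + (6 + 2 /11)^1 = 178 /11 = 16.18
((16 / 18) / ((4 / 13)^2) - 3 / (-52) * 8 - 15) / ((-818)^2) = -1205 / 156575016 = -0.00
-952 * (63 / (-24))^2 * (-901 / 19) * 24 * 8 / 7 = 162115128 / 19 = 8532375.16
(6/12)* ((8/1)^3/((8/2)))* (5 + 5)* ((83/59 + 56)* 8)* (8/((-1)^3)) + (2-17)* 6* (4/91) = -12624589560/5369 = -2351385.65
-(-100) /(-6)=-50 /3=-16.67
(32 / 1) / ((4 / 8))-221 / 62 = 3747 / 62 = 60.44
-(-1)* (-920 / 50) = -92 / 5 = -18.40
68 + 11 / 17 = 1167 / 17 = 68.65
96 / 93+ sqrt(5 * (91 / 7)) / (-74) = 32 / 31 -sqrt(65) / 74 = 0.92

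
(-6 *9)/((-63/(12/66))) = 12/77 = 0.16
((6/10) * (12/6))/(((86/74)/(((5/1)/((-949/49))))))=-10878/40807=-0.27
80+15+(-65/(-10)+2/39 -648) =-42623/78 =-546.45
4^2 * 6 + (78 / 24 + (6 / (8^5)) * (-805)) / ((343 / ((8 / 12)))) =809289361 / 8429568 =96.01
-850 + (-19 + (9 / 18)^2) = -3475 / 4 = -868.75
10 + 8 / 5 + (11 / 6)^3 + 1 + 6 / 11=229373 / 11880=19.31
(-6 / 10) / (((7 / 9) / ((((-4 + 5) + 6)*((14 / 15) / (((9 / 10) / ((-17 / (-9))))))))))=-476 / 45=-10.58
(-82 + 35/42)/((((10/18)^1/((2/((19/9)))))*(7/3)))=-39447/665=-59.32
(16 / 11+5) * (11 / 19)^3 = 8591 / 6859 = 1.25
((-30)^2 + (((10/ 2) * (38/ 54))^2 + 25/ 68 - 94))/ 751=40586957/ 37228572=1.09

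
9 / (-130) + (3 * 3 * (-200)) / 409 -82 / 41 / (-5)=-216413 / 53170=-4.07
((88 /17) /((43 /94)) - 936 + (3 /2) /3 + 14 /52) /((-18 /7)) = 10243289 /28509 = 359.30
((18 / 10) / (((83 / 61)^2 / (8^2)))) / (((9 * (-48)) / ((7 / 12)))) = -26047 / 310005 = -0.08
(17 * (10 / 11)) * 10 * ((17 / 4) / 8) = 7225 / 88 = 82.10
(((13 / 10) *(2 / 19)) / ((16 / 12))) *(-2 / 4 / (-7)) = 39 / 5320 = 0.01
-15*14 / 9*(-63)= 1470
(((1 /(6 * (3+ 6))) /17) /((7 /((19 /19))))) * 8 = 4 /3213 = 0.00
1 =1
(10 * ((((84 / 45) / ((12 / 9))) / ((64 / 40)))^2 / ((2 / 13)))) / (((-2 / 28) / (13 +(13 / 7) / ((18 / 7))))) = -5506865 / 576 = -9560.53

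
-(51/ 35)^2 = -2601/ 1225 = -2.12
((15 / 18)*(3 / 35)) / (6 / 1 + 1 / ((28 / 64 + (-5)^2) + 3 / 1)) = 65 / 5492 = 0.01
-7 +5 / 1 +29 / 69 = -109 / 69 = -1.58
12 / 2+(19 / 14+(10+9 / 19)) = 4743 / 266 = 17.83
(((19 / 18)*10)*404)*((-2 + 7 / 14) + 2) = 19190 / 9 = 2132.22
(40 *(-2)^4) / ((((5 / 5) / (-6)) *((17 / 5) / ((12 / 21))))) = -76800 / 119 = -645.38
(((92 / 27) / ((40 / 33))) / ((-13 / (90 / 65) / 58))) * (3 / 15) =-14674 / 4225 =-3.47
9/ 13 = 0.69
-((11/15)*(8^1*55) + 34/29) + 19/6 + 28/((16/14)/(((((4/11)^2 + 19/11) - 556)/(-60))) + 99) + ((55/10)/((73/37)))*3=-30732219380725/98492203491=-312.03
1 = 1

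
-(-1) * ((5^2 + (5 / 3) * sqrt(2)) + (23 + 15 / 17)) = 5 * sqrt(2) / 3 + 831 / 17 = 51.24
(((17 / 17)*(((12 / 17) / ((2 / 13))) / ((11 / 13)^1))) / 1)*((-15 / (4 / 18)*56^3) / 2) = -6010018560 / 187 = -32139136.68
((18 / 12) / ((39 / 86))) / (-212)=-43 / 2756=-0.02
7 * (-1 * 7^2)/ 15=-343/ 15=-22.87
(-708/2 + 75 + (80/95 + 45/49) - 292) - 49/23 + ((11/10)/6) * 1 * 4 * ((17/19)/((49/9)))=-61160822/107065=-571.25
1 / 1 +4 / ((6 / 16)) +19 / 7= 302 / 21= 14.38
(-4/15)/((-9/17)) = 68/135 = 0.50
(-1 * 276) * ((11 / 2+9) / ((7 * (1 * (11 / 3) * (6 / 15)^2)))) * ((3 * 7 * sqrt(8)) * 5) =-2251125 * sqrt(2) / 11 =-289415.59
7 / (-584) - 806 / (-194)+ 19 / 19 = 291321 / 56648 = 5.14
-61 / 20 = -3.05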